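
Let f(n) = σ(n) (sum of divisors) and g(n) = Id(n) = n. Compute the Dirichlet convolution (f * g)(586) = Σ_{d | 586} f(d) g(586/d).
(σ * Id)(586) = 2935

Divisors of 586: [1, 2, 293, 586]. For each d | 586:
  d = 1: σ(1) · Id(586/1) = 1 · 586 = 586
  d = 2: σ(2) · Id(586/2) = 3 · 293 = 879
  d = 293: σ(293) · Id(586/293) = 294 · 2 = 588
  d = 586: σ(586) · Id(586/586) = 882 · 1 = 882
Summing: (σ * Id)(586) = 586 + 879 + 588 + 882 = 2935.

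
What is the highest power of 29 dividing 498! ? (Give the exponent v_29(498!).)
v_29(498!) = 17

Legendre's formula: v_p(n!) = Σ_{k ≥ 1} ⌊n / p^k⌋. For p = 29, n = 498, the terms are:
  ⌊498/29^1⌋ = ⌊498/29⌋ = 17
(the next term ⌊498/29^2⌋ = 0, terminating the sum). Summing: v_29(498!) = 17 = 17.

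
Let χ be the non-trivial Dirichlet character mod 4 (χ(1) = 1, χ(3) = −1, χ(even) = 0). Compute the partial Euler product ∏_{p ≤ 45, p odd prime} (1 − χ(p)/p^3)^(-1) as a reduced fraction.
∏ = 53382899586415799670070183783895/55093305095879233542015487574016

The odd primes p ≤ 45 are [3, 5, 7, 11, 13, 17, 19, 23, 29, 31, 37, 41, 43]. For each, χ(p) = 1 if p ≡ 1 mod 4, χ(p) = −1 if p ≡ 3 mod 4. Taking (1 − χ(p)/p^3)^(-1) = p^3/(p^3 − χ(p)): (1 − (-1)/3^3)^(-1) · (1 − (1)/5^3)^(-1) · (1 − (-1)/7^3)^(-1) · (1 − (-1)/11^3)^(-1) · (1 − (1)/13^3)^(-1) · (1 − (1)/17^3)^(-1) · (1 − (-1)/19^3)^(-1) · (1 − (-1)/23^3)^(-1) · (1 − (1)/29^3)^(-1) · (1 − (-1)/31^3)^(-1) · (1 − (1)/37^3)^(-1) · (1 − (1)/41^3)^(-1) · (1 − (-1)/43^3)^(-1) = 53382899586415799670070183783895/55093305095879233542015487574016.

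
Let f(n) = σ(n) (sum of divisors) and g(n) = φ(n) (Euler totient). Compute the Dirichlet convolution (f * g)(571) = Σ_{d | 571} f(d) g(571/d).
(σ * φ)(571) = 1142

Divisors of 571: [1, 571]. For each d | 571:
  d = 1: σ(1) · φ(571/1) = 1 · 570 = 570
  d = 571: σ(571) · φ(571/571) = 572 · 1 = 572
Summing: (σ * φ)(571) = 570 + 572 = 1142.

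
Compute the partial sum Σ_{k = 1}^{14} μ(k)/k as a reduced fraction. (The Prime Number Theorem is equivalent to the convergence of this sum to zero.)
Σ μ(k)/k = -89/15015

Values of μ(k) for 1 ≤ k ≤ 14: μ(1) = 1, μ(2) = -1, μ(3) = -1, μ(5) = -1, μ(6) = 1, μ(7) = -1, μ(10) = 1, μ(11) = -1, μ(13) = -1, μ(14) = 1, with μ = 0 on non-squarefree integers. Summing μ(k)/k for k where μ(k) ≠ 0 gives -89/15015 ≈ -0.0059. (PNT ⟺ this sum → 0 as n → ∞.)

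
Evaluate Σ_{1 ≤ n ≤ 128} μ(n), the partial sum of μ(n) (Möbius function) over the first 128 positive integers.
Σ_{n ≤ 128} μ(n) = -2

Compute μ(n) for each 1 ≤ n ≤ 128: μ(1) = 1, μ(2) = -1, μ(3) = -1, μ(4) = 0, μ(5) = -1, μ(6) = 1, μ(7) = -1, μ(8) = 0, μ(9) = 0, μ(10) = 1, μ(11) = -1, μ(12) = 0, μ(13) = -1, μ(14) = 1, μ(15) = 1, μ(16) = 0, μ(17) = -1, μ(18) = 0, μ(19) = -1, μ(20) = 0, μ(21) = 1, μ(22) = 1, μ(23) = -1, μ(24) = 0, μ(25) = 0, μ(26) = 1, μ(27) = 0, μ(28) = 0, μ(29) = -1, μ(30) = -1, μ(31) = -1, μ(32) = 0, μ(33) = 1, μ(34) = 1, μ(35) = 1, μ(36) = 0, μ(37) = -1, μ(38) = 1, μ(39) = 1, μ(40) = 0, μ(41) = -1, μ(42) = -1, μ(43) = -1, μ(44) = 0, μ(45) = 0, μ(46) = 1, μ(47) = -1, μ(48) = 0, μ(49) = 0, μ(50) = 0, μ(51) = 1, μ(52) = 0, μ(53) = -1, μ(54) = 0, μ(55) = 1, μ(56) = 0, μ(57) = 1, μ(58) = 1, μ(59) = -1, μ(60) = 0, μ(61) = -1, μ(62) = 1, μ(63) = 0, μ(64) = 0, μ(65) = 1, μ(66) = -1, μ(67) = -1, μ(68) = 0, μ(69) = 1, μ(70) = -1, μ(71) = -1, μ(72) = 0, μ(73) = -1, μ(74) = 1, μ(75) = 0, μ(76) = 0, μ(77) = 1, μ(78) = -1, μ(79) = -1, μ(80) = 0, μ(81) = 0, μ(82) = 1, μ(83) = -1, μ(84) = 0, μ(85) = 1, μ(86) = 1, μ(87) = 1, μ(88) = 0, μ(89) = -1, μ(90) = 0, μ(91) = 1, μ(92) = 0, μ(93) = 1, μ(94) = 1, μ(95) = 1, μ(96) = 0, μ(97) = -1, μ(98) = 0, μ(99) = 0, μ(100) = 0, μ(101) = -1, μ(102) = -1, μ(103) = -1, μ(104) = 0, μ(105) = -1, μ(106) = 1, μ(107) = -1, μ(108) = 0, μ(109) = -1, μ(110) = -1, μ(111) = 1, μ(112) = 0, μ(113) = -1, μ(114) = -1, μ(115) = 1, μ(116) = 0, μ(117) = 0, μ(118) = 1, μ(119) = 1, μ(120) = 0, μ(121) = 0, μ(122) = 1, μ(123) = 1, μ(124) = 0, μ(125) = 0, μ(126) = 0, μ(127) = -1, μ(128) = 0. Summing all 128 values: -2. (Mertens function M(x) = Σ_{n ≤ x} μ(n); on average M(x) should be small (PNT ⟺ M(x) = o(x)).)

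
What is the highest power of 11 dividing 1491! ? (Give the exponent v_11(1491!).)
v_11(1491!) = 148

Legendre's formula: v_p(n!) = Σ_{k ≥ 1} ⌊n / p^k⌋. For p = 11, n = 1491, the terms are:
  ⌊1491/11^1⌋ = ⌊1491/11⌋ = 135
  ⌊1491/11^2⌋ = ⌊1491/121⌋ = 12
  ⌊1491/11^3⌋ = ⌊1491/1331⌋ = 1
(the next term ⌊1491/11^4⌋ = 0, terminating the sum). Summing: v_11(1491!) = 135 + 12 + 1 = 148.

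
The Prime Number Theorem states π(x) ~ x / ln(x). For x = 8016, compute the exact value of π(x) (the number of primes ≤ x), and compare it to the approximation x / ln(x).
π(8016) = 1009;  x/ln(x) ≈ 891.74;  relative error ≈ 11.62%.

Directly count primes up to 8016: π(8016) = 1009. The PNT approximation gives 8016/ln(8016) ≈ 8016/8.98919 ≈ 891.74. Relative error (π(x) − x/ln(x)) / π(x) ≈ 11.62%; the approximation is known to undercount slightly (Li(x) is a better estimate).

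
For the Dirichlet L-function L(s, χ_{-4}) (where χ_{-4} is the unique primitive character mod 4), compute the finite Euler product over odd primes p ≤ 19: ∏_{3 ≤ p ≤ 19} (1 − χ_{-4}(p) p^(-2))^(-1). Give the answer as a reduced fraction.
∏ = 14933966047/16280616960

The odd primes p ≤ 19 are [3, 5, 7, 11, 13, 17, 19]. For each, χ(p) = 1 if p ≡ 1 mod 4, χ(p) = −1 if p ≡ 3 mod 4. Taking (1 − χ(p)/p^2)^(-1) = p^2/(p^2 − χ(p)): (1 − (-1)/3^2)^(-1) · (1 − (1)/5^2)^(-1) · (1 − (-1)/7^2)^(-1) · (1 − (-1)/11^2)^(-1) · (1 − (1)/13^2)^(-1) · (1 − (1)/17^2)^(-1) · (1 − (-1)/19^2)^(-1) = 14933966047/16280616960.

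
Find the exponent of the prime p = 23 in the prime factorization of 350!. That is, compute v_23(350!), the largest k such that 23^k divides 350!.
v_23(350!) = 15

Legendre's formula: v_p(n!) = Σ_{k ≥ 1} ⌊n / p^k⌋. For p = 23, n = 350, the terms are:
  ⌊350/23^1⌋ = ⌊350/23⌋ = 15
(the next term ⌊350/23^2⌋ = 0, terminating the sum). Summing: v_23(350!) = 15 = 15.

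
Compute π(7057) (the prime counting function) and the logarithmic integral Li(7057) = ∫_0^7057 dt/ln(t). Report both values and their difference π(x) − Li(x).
π(7057) = 907;  Li(7057) ≈ 920.77;  π(x) − Li(x) ≈ -13.77.

Direct count of primes ≤ 7057 gives π(7057) = 907. Numerical evaluation of the logarithmic integral gives Li(7057) ≈ 920.77. The difference π(x) − Li(x) ≈ -13.77 is typically negative for small/moderate x (Li(x) overestimates), though Littlewood's theorem shows this sign changes infinitely often.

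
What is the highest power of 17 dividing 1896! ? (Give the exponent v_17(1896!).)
v_17(1896!) = 117

Legendre's formula: v_p(n!) = Σ_{k ≥ 1} ⌊n / p^k⌋. For p = 17, n = 1896, the terms are:
  ⌊1896/17^1⌋ = ⌊1896/17⌋ = 111
  ⌊1896/17^2⌋ = ⌊1896/289⌋ = 6
(the next term ⌊1896/17^3⌋ = 0, terminating the sum). Summing: v_17(1896!) = 111 + 6 = 117.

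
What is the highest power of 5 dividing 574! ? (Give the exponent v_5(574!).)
v_5(574!) = 140

Legendre's formula: v_p(n!) = Σ_{k ≥ 1} ⌊n / p^k⌋. For p = 5, n = 574, the terms are:
  ⌊574/5^1⌋ = ⌊574/5⌋ = 114
  ⌊574/5^2⌋ = ⌊574/25⌋ = 22
  ⌊574/5^3⌋ = ⌊574/125⌋ = 4
(the next term ⌊574/5^4⌋ = 0, terminating the sum). Summing: v_5(574!) = 114 + 22 + 4 = 140.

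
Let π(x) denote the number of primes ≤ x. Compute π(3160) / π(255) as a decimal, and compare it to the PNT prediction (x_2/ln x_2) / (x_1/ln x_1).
π(3160)/π(255) = 446/54 ≈ 8.2593;  PNT prediction ≈ 8.5214.

π(255) = 54 and π(3160) = 446, so π(3160)/π(255) ≈ 8.2593. The PNT-predicted ratio is (3160/ln(3160)) / (255/ln(255)) ≈ 8.5214. The two agree to within a few percent, as expected.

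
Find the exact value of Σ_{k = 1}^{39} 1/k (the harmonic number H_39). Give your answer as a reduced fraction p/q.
H_39 = 2066035355155033/485721041551200

Direct summation: H_39 = 1 + 1/2 + ... + 1/39. The least common denominator is lcm(1, ..., 39) = 5342931457063200; over this denominator the numerator is 5342931457063200 + 2671465728531600 + 1780977152354400 + 1335732864265800 + 1068586291412640 + 890488576177200 + 763275922437600 + 667866432132900 + 593659050784800 + 534293145706320 + 485721041551200 + 445244288088600 + 410994727466400 + 381637961218800 + 356195430470880 + 333933216066450 + 314290085709600 + 296829525392400 + 281206918792800 + 267146572853160 + 254425307479200 + 242860520775600 + 232301367698400 + 222622144044300 + 213717258282528 + 205497363733200 + 197886350261600 + 190818980609400 + 184239015760800 + 178097715235440 + 172352627647200 + 166966608033225 + 161907013850400 + 157145042854800 + 152655184487520 + 148414762696200 + 144403552893600 + 140603459396400 + 136998242488800 = 22726388906705363, so H_39 = 22726388906705363/5342931457063200; reducing by gcd(22726388906705363, 5342931457063200) = 11 gives 2066035355155033/485721041551200 ≈ 4.25354. (The PNT-adjacent estimate ln(39) + γ ≈ 4.24078 matches within O(1/n).)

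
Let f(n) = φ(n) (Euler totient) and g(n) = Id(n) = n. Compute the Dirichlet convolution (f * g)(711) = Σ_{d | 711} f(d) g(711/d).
(φ * Id)(711) = 3297

Divisors of 711: [1, 3, 9, 79, 237, 711]. For each d | 711:
  d = 1: φ(1) · Id(711/1) = 1 · 711 = 711
  d = 3: φ(3) · Id(711/3) = 2 · 237 = 474
  d = 9: φ(9) · Id(711/9) = 6 · 79 = 474
  d = 79: φ(79) · Id(711/79) = 78 · 9 = 702
  d = 237: φ(237) · Id(711/237) = 156 · 3 = 468
  d = 711: φ(711) · Id(711/711) = 468 · 1 = 468
Summing: (φ * Id)(711) = 711 + 474 + 474 + 702 + 468 + 468 = 3297.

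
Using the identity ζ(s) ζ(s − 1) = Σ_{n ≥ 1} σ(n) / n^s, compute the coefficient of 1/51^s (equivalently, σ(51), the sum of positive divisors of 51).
σ(51) = 72

In the product (Σ m^0/m^s)(Σ k / k^s) = Σ (Σ_{d | n} d) / n^s, the coefficient of 1/n^s is σ(n) = Σ_{d | n} d. For n = 51, divisors are [1, 3, 17, 51]; summing: σ(51) = 72.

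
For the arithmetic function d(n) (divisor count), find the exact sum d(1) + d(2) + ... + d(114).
Σ_{n ≤ 114} d(n) = 562

Compute d(n) for each 1 ≤ n ≤ 114: d(1) = 1, d(2) = 2, d(3) = 2, d(4) = 3, d(5) = 2, d(6) = 4, d(7) = 2, d(8) = 4, d(9) = 3, d(10) = 4, d(11) = 2, d(12) = 6, d(13) = 2, d(14) = 4, d(15) = 4, d(16) = 5, d(17) = 2, d(18) = 6, d(19) = 2, d(20) = 6, d(21) = 4, d(22) = 4, d(23) = 2, d(24) = 8, d(25) = 3, d(26) = 4, d(27) = 4, d(28) = 6, d(29) = 2, d(30) = 8, d(31) = 2, d(32) = 6, d(33) = 4, d(34) = 4, d(35) = 4, d(36) = 9, d(37) = 2, d(38) = 4, d(39) = 4, d(40) = 8, d(41) = 2, d(42) = 8, d(43) = 2, d(44) = 6, d(45) = 6, d(46) = 4, d(47) = 2, d(48) = 10, d(49) = 3, d(50) = 6, d(51) = 4, d(52) = 6, d(53) = 2, d(54) = 8, d(55) = 4, d(56) = 8, d(57) = 4, d(58) = 4, d(59) = 2, d(60) = 12, d(61) = 2, d(62) = 4, d(63) = 6, d(64) = 7, d(65) = 4, d(66) = 8, d(67) = 2, d(68) = 6, d(69) = 4, d(70) = 8, d(71) = 2, d(72) = 12, d(73) = 2, d(74) = 4, d(75) = 6, d(76) = 6, d(77) = 4, d(78) = 8, d(79) = 2, d(80) = 10, d(81) = 5, d(82) = 4, d(83) = 2, d(84) = 12, d(85) = 4, d(86) = 4, d(87) = 4, d(88) = 8, d(89) = 2, d(90) = 12, d(91) = 4, d(92) = 6, d(93) = 4, d(94) = 4, d(95) = 4, d(96) = 12, d(97) = 2, d(98) = 6, d(99) = 6, d(100) = 9, d(101) = 2, d(102) = 8, d(103) = 2, d(104) = 8, d(105) = 8, d(106) = 4, d(107) = 2, d(108) = 12, d(109) = 2, d(110) = 8, d(111) = 4, d(112) = 10, d(113) = 2, d(114) = 8. Summing all 114 values: 562. (Dirichlet's divisor formula: Σ_{n ≤ x} d(n) = x ln(x) + (2γ − 1) x + O(√x). For x = 114, the asymptotic estimate is ≈ 557.53.)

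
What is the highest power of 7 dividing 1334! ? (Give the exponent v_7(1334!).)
v_7(1334!) = 220

Legendre's formula: v_p(n!) = Σ_{k ≥ 1} ⌊n / p^k⌋. For p = 7, n = 1334, the terms are:
  ⌊1334/7^1⌋ = ⌊1334/7⌋ = 190
  ⌊1334/7^2⌋ = ⌊1334/49⌋ = 27
  ⌊1334/7^3⌋ = ⌊1334/343⌋ = 3
(the next term ⌊1334/7^4⌋ = 0, terminating the sum). Summing: v_7(1334!) = 190 + 27 + 3 = 220.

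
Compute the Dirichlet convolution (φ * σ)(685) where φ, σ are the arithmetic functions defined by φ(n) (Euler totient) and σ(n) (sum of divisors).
(φ * σ)(685) = 2740

Divisors of 685: [1, 5, 137, 685]. For each d | 685:
  d = 1: φ(1) · σ(685/1) = 1 · 828 = 828
  d = 5: φ(5) · σ(685/5) = 4 · 138 = 552
  d = 137: φ(137) · σ(685/137) = 136 · 6 = 816
  d = 685: φ(685) · σ(685/685) = 544 · 1 = 544
Summing: (φ * σ)(685) = 828 + 552 + 816 + 544 = 2740.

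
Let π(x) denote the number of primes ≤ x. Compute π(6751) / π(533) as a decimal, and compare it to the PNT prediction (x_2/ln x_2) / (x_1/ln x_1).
π(6751)/π(533) = 869/99 ≈ 8.7778;  PNT prediction ≈ 9.0189.

π(533) = 99 and π(6751) = 869, so π(6751)/π(533) ≈ 8.7778. The PNT-predicted ratio is (6751/ln(6751)) / (533/ln(533)) ≈ 9.0189. The two agree to within a few percent, as expected.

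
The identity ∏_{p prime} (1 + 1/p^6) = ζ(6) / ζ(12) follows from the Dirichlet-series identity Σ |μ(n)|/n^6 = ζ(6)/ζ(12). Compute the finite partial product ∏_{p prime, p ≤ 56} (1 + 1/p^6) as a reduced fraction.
∏ = 360549358903447598496102606972302575686854635195266223026920975630213276302501208168000000/354490140797970318435085924328566932610522860437094896232244152761372626351680260596056897

The primes p ≤ 56 are [2, 3, 5, 7, 11, 13, 17, 19, 23, 29, 31, 37, 41, 43, 47, 53]. For each, (1 + 1/p^6) = (p^6 + 1)/p^6. Multiplying these fractions over p ∈ [2, 3, 5, 7, 11, 13, 17, 19, 23, 29, 31, 37, 41, 43, 47, 53] gives 360549358903447598496102606972302575686854635195266223026920975630213276302501208168000000/354490140797970318435085924328566932610522860437094896232244152761372626351680260596056897. (In the limit P → ∞ this tends to ζ(6)/ζ(12).)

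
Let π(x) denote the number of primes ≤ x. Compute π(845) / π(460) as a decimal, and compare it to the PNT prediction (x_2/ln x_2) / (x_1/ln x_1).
π(845)/π(460) = 146/88 ≈ 1.6591;  PNT prediction ≈ 1.6712.

π(460) = 88 and π(845) = 146, so π(845)/π(460) ≈ 1.6591. The PNT-predicted ratio is (845/ln(845)) / (460/ln(460)) ≈ 1.6712. The two agree to within a few percent, as expected.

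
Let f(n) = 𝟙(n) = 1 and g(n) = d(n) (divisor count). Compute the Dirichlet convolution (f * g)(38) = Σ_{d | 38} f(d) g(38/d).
(𝟙 * d)(38) = 9

Divisors of 38: [1, 2, 19, 38]. For each d | 38:
  d = 1: 𝟙(1) · d(38/1) = 1 · 4 = 4
  d = 2: 𝟙(2) · d(38/2) = 1 · 2 = 2
  d = 19: 𝟙(19) · d(38/19) = 1 · 2 = 2
  d = 38: 𝟙(38) · d(38/38) = 1 · 1 = 1
Summing: (𝟙 * d)(38) = 4 + 2 + 2 + 1 = 9.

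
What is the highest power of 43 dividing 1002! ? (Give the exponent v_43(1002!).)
v_43(1002!) = 23

Legendre's formula: v_p(n!) = Σ_{k ≥ 1} ⌊n / p^k⌋. For p = 43, n = 1002, the terms are:
  ⌊1002/43^1⌋ = ⌊1002/43⌋ = 23
(the next term ⌊1002/43^2⌋ = 0, terminating the sum). Summing: v_43(1002!) = 23 = 23.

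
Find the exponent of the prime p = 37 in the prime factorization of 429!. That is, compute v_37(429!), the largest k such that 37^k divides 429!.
v_37(429!) = 11

Legendre's formula: v_p(n!) = Σ_{k ≥ 1} ⌊n / p^k⌋. For p = 37, n = 429, the terms are:
  ⌊429/37^1⌋ = ⌊429/37⌋ = 11
(the next term ⌊429/37^2⌋ = 0, terminating the sum). Summing: v_37(429!) = 11 = 11.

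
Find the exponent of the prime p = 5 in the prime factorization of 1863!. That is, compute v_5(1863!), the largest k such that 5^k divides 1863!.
v_5(1863!) = 462

Legendre's formula: v_p(n!) = Σ_{k ≥ 1} ⌊n / p^k⌋. For p = 5, n = 1863, the terms are:
  ⌊1863/5^1⌋ = ⌊1863/5⌋ = 372
  ⌊1863/5^2⌋ = ⌊1863/25⌋ = 74
  ⌊1863/5^3⌋ = ⌊1863/125⌋ = 14
  ⌊1863/5^4⌋ = ⌊1863/625⌋ = 2
(the next term ⌊1863/5^5⌋ = 0, terminating the sum). Summing: v_5(1863!) = 372 + 74 + 14 + 2 = 462.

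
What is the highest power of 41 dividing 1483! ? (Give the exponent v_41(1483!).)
v_41(1483!) = 36

Legendre's formula: v_p(n!) = Σ_{k ≥ 1} ⌊n / p^k⌋. For p = 41, n = 1483, the terms are:
  ⌊1483/41^1⌋ = ⌊1483/41⌋ = 36
(the next term ⌊1483/41^2⌋ = 0, terminating the sum). Summing: v_41(1483!) = 36 = 36.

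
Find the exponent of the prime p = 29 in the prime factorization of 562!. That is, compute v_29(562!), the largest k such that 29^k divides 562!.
v_29(562!) = 19

Legendre's formula: v_p(n!) = Σ_{k ≥ 1} ⌊n / p^k⌋. For p = 29, n = 562, the terms are:
  ⌊562/29^1⌋ = ⌊562/29⌋ = 19
(the next term ⌊562/29^2⌋ = 0, terminating the sum). Summing: v_29(562!) = 19 = 19.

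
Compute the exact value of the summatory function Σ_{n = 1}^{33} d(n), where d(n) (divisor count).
Σ_{n ≤ 33} d(n) = 123

Compute d(n) for each 1 ≤ n ≤ 33: d(1) = 1, d(2) = 2, d(3) = 2, d(4) = 3, d(5) = 2, d(6) = 4, d(7) = 2, d(8) = 4, d(9) = 3, d(10) = 4, d(11) = 2, d(12) = 6, d(13) = 2, d(14) = 4, d(15) = 4, d(16) = 5, d(17) = 2, d(18) = 6, d(19) = 2, d(20) = 6, d(21) = 4, d(22) = 4, d(23) = 2, d(24) = 8, d(25) = 3, d(26) = 4, d(27) = 4, d(28) = 6, d(29) = 2, d(30) = 8, d(31) = 2, d(32) = 6, d(33) = 4. Summing all 33 values: 123. (Dirichlet's divisor formula: Σ_{n ≤ x} d(n) = x ln(x) + (2γ − 1) x + O(√x). For x = 33, the asymptotic estimate is ≈ 120.48.)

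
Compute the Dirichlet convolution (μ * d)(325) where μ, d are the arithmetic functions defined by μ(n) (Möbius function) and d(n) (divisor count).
(μ * d)(325) = 1

Divisors of 325: [1, 5, 13, 25, 65, 325]. For each d | 325:
  d = 1: μ(1) · d(325/1) = 1 · 6 = 6
  d = 5: μ(5) · d(325/5) = -1 · 4 = -4
  d = 13: μ(13) · d(325/13) = -1 · 3 = -3
  d = 25: μ(25) · d(325/25) = 0 · 2 = 0
  d = 65: μ(65) · d(325/65) = 1 · 2 = 2
  d = 325: μ(325) · d(325/325) = 0 · 1 = 0
Summing: (μ * d)(325) = 6 + -4 + -3 + 0 + 2 + 0 = 1.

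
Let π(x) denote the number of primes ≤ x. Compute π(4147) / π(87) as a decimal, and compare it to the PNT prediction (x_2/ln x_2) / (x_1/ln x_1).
π(4147)/π(87) = 570/23 ≈ 24.7826;  PNT prediction ≈ 25.5548.

π(87) = 23 and π(4147) = 570, so π(4147)/π(87) ≈ 24.7826. The PNT-predicted ratio is (4147/ln(4147)) / (87/ln(87)) ≈ 25.5548. The two agree to within a few percent, as expected.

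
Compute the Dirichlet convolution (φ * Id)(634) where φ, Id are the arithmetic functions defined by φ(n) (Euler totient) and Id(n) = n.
(φ * Id)(634) = 1899

Divisors of 634: [1, 2, 317, 634]. For each d | 634:
  d = 1: φ(1) · Id(634/1) = 1 · 634 = 634
  d = 2: φ(2) · Id(634/2) = 1 · 317 = 317
  d = 317: φ(317) · Id(634/317) = 316 · 2 = 632
  d = 634: φ(634) · Id(634/634) = 316 · 1 = 316
Summing: (φ * Id)(634) = 634 + 317 + 632 + 316 = 1899.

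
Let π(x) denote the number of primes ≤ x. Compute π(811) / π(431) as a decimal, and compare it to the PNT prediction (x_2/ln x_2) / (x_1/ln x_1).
π(811)/π(431) = 141/83 ≈ 1.6988;  PNT prediction ≈ 1.7041.

π(431) = 83 and π(811) = 141, so π(811)/π(431) ≈ 1.6988. The PNT-predicted ratio is (811/ln(811)) / (431/ln(431)) ≈ 1.7041. The two agree to within a few percent, as expected.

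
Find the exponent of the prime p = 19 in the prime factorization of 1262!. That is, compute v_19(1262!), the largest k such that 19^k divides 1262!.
v_19(1262!) = 69

Legendre's formula: v_p(n!) = Σ_{k ≥ 1} ⌊n / p^k⌋. For p = 19, n = 1262, the terms are:
  ⌊1262/19^1⌋ = ⌊1262/19⌋ = 66
  ⌊1262/19^2⌋ = ⌊1262/361⌋ = 3
(the next term ⌊1262/19^3⌋ = 0, terminating the sum). Summing: v_19(1262!) = 66 + 3 = 69.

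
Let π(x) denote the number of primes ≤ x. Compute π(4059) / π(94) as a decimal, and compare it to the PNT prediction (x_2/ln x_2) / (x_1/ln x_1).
π(4059)/π(94) = 560/24 ≈ 23.3333;  PNT prediction ≈ 23.6118.

π(94) = 24 and π(4059) = 560, so π(4059)/π(94) ≈ 23.3333. The PNT-predicted ratio is (4059/ln(4059)) / (94/ln(94)) ≈ 23.6118. The two agree to within a few percent, as expected.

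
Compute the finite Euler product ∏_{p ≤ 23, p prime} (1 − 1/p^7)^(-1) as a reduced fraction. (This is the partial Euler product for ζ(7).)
∏ = 48232764637425582400715871008195503014129789903328125/47833390398549347808770198286798982719063238904795968

The primes p ≤ 23 are [2, 3, 5, 7, 11, 13, 17, 19, 23]. For each prime, (1 − 1/p^7)^(-1) = p^7 / (p^7 − 1). The product is (1 − 1/2^7)^(-1), (1 − 1/3^7)^(-1), (1 − 1/5^7)^(-1), (1 − 1/7^7)^(-1), (1 − 1/11^7)^(-1), (1 − 1/13^7)^(-1), (1 − 1/17^7)^(-1), (1 − 1/19^7)^(-1), (1 − 1/23^7)^(-1) = ∏ p^7 / (p^7 − 1) = 48232764637425582400715871008195503014129789903328125/47833390398549347808770198286798982719063238904795968.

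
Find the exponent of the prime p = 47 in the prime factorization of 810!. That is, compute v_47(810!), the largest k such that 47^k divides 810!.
v_47(810!) = 17

Legendre's formula: v_p(n!) = Σ_{k ≥ 1} ⌊n / p^k⌋. For p = 47, n = 810, the terms are:
  ⌊810/47^1⌋ = ⌊810/47⌋ = 17
(the next term ⌊810/47^2⌋ = 0, terminating the sum). Summing: v_47(810!) = 17 = 17.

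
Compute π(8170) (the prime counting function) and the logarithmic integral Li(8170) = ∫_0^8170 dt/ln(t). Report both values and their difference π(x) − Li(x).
π(8170) = 1025;  Li(8170) ≈ 1045.31;  π(x) − Li(x) ≈ -20.31.

Direct count of primes ≤ 8170 gives π(8170) = 1025. Numerical evaluation of the logarithmic integral gives Li(8170) ≈ 1045.31. The difference π(x) − Li(x) ≈ -20.31 is typically negative for small/moderate x (Li(x) overestimates), though Littlewood's theorem shows this sign changes infinitely often.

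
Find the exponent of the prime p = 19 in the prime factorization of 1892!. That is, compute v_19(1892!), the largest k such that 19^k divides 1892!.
v_19(1892!) = 104

Legendre's formula: v_p(n!) = Σ_{k ≥ 1} ⌊n / p^k⌋. For p = 19, n = 1892, the terms are:
  ⌊1892/19^1⌋ = ⌊1892/19⌋ = 99
  ⌊1892/19^2⌋ = ⌊1892/361⌋ = 5
(the next term ⌊1892/19^3⌋ = 0, terminating the sum). Summing: v_19(1892!) = 99 + 5 = 104.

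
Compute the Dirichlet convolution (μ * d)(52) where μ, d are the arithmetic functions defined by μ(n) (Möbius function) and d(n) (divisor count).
(μ * d)(52) = 1

Divisors of 52: [1, 2, 4, 13, 26, 52]. For each d | 52:
  d = 1: μ(1) · d(52/1) = 1 · 6 = 6
  d = 2: μ(2) · d(52/2) = -1 · 4 = -4
  d = 4: μ(4) · d(52/4) = 0 · 2 = 0
  d = 13: μ(13) · d(52/13) = -1 · 3 = -3
  d = 26: μ(26) · d(52/26) = 1 · 2 = 2
  d = 52: μ(52) · d(52/52) = 0 · 1 = 0
Summing: (μ * d)(52) = 6 + -4 + 0 + -3 + 2 + 0 = 1.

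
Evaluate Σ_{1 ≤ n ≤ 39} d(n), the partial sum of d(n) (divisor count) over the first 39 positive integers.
Σ_{n ≤ 39} d(n) = 150

Compute d(n) for each 1 ≤ n ≤ 39: d(1) = 1, d(2) = 2, d(3) = 2, d(4) = 3, d(5) = 2, d(6) = 4, d(7) = 2, d(8) = 4, d(9) = 3, d(10) = 4, d(11) = 2, d(12) = 6, d(13) = 2, d(14) = 4, d(15) = 4, d(16) = 5, d(17) = 2, d(18) = 6, d(19) = 2, d(20) = 6, d(21) = 4, d(22) = 4, d(23) = 2, d(24) = 8, d(25) = 3, d(26) = 4, d(27) = 4, d(28) = 6, d(29) = 2, d(30) = 8, d(31) = 2, d(32) = 6, d(33) = 4, d(34) = 4, d(35) = 4, d(36) = 9, d(37) = 2, d(38) = 4, d(39) = 4. Summing all 39 values: 150. (Dirichlet's divisor formula: Σ_{n ≤ x} d(n) = x ln(x) + (2γ − 1) x + O(√x). For x = 39, the asymptotic estimate is ≈ 148.90.)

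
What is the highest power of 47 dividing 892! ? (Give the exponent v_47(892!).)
v_47(892!) = 18

Legendre's formula: v_p(n!) = Σ_{k ≥ 1} ⌊n / p^k⌋. For p = 47, n = 892, the terms are:
  ⌊892/47^1⌋ = ⌊892/47⌋ = 18
(the next term ⌊892/47^2⌋ = 0, terminating the sum). Summing: v_47(892!) = 18 = 18.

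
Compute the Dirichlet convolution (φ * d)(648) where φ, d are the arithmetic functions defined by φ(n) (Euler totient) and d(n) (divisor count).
(φ * d)(648) = 1815

Divisors of 648: [1, 2, 3, 4, 6, 8, 9, 12, 18, 24, 27, 36, 54, 72, 81, 108, 162, 216, 324, 648]. For each d | 648:
  d = 1: φ(1) · d(648/1) = 1 · 20 = 20
  d = 2: φ(2) · d(648/2) = 1 · 15 = 15
  d = 3: φ(3) · d(648/3) = 2 · 16 = 32
  d = 4: φ(4) · d(648/4) = 2 · 10 = 20
  d = 6: φ(6) · d(648/6) = 2 · 12 = 24
  d = 8: φ(8) · d(648/8) = 4 · 5 = 20
  d = 9: φ(9) · d(648/9) = 6 · 12 = 72
  d = 12: φ(12) · d(648/12) = 4 · 8 = 32
  d = 18: φ(18) · d(648/18) = 6 · 9 = 54
  d = 24: φ(24) · d(648/24) = 8 · 4 = 32
  d = 27: φ(27) · d(648/27) = 18 · 8 = 144
  d = 36: φ(36) · d(648/36) = 12 · 6 = 72
  d = 54: φ(54) · d(648/54) = 18 · 6 = 108
  d = 72: φ(72) · d(648/72) = 24 · 3 = 72
  d = 81: φ(81) · d(648/81) = 54 · 4 = 216
  d = 108: φ(108) · d(648/108) = 36 · 4 = 144
  d = 162: φ(162) · d(648/162) = 54 · 3 = 162
  d = 216: φ(216) · d(648/216) = 72 · 2 = 144
  d = 324: φ(324) · d(648/324) = 108 · 2 = 216
  d = 648: φ(648) · d(648/648) = 216 · 1 = 216
Summing: (φ * d)(648) = 20 + 15 + 32 + 20 + 24 + 20 + 72 + 32 + 54 + 32 + 144 + 72 + 108 + 72 + 216 + 144 + 162 + 144 + 216 + 216 = 1815.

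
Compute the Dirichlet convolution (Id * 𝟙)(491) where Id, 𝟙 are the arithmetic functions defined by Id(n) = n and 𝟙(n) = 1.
(Id * 𝟙)(491) = 492

Divisors of 491: [1, 491]. For each d | 491:
  d = 1: Id(1) · 𝟙(491/1) = 1 · 1 = 1
  d = 491: Id(491) · 𝟙(491/491) = 491 · 1 = 491
Summing: (Id * 𝟙)(491) = 1 + 491 = 492.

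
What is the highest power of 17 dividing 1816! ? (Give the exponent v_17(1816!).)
v_17(1816!) = 112

Legendre's formula: v_p(n!) = Σ_{k ≥ 1} ⌊n / p^k⌋. For p = 17, n = 1816, the terms are:
  ⌊1816/17^1⌋ = ⌊1816/17⌋ = 106
  ⌊1816/17^2⌋ = ⌊1816/289⌋ = 6
(the next term ⌊1816/17^3⌋ = 0, terminating the sum). Summing: v_17(1816!) = 106 + 6 = 112.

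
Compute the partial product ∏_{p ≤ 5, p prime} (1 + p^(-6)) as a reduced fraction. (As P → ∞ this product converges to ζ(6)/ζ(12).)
∏ = 7414537/7290000

The primes p ≤ 5 are [2, 3, 5]. For each, (1 + 1/p^6) = (p^6 + 1)/p^6. Multiplying these fractions over p ∈ [2, 3, 5] gives 7414537/7290000. (In the limit P → ∞ this tends to ζ(6)/ζ(12).)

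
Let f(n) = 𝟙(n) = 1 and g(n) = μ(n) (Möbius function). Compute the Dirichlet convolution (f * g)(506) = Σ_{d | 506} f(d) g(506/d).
(𝟙 * μ)(506) = 0

Divisors of 506: [1, 2, 11, 22, 23, 46, 253, 506]. For each d | 506:
  d = 1: 𝟙(1) · μ(506/1) = 1 · -1 = -1
  d = 2: 𝟙(2) · μ(506/2) = 1 · 1 = 1
  d = 11: 𝟙(11) · μ(506/11) = 1 · 1 = 1
  d = 22: 𝟙(22) · μ(506/22) = 1 · -1 = -1
  d = 23: 𝟙(23) · μ(506/23) = 1 · 1 = 1
  d = 46: 𝟙(46) · μ(506/46) = 1 · -1 = -1
  d = 253: 𝟙(253) · μ(506/253) = 1 · -1 = -1
  d = 506: 𝟙(506) · μ(506/506) = 1 · 1 = 1
Summing: (𝟙 * μ)(506) = -1 + 1 + 1 + -1 + 1 + -1 + -1 + 1 = 0.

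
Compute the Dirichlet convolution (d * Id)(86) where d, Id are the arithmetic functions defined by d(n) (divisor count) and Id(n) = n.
(d * Id)(86) = 180

Divisors of 86: [1, 2, 43, 86]. For each d | 86:
  d = 1: d(1) · Id(86/1) = 1 · 86 = 86
  d = 2: d(2) · Id(86/2) = 2 · 43 = 86
  d = 43: d(43) · Id(86/43) = 2 · 2 = 4
  d = 86: d(86) · Id(86/86) = 4 · 1 = 4
Summing: (d * Id)(86) = 86 + 86 + 4 + 4 = 180.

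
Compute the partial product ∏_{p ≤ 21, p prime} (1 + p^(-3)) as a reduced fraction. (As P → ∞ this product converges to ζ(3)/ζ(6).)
∏ = 223851228120576/189501362017825

The primes p ≤ 21 are [2, 3, 5, 7, 11, 13, 17, 19]. For each, (1 + 1/p^3) = (p^3 + 1)/p^3. Multiplying these fractions over p ∈ [2, 3, 5, 7, 11, 13, 17, 19] gives 223851228120576/189501362017825. (In the limit P → ∞ this tends to ζ(3)/ζ(6).)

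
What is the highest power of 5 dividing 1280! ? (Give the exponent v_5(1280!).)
v_5(1280!) = 319

Legendre's formula: v_p(n!) = Σ_{k ≥ 1} ⌊n / p^k⌋. For p = 5, n = 1280, the terms are:
  ⌊1280/5^1⌋ = ⌊1280/5⌋ = 256
  ⌊1280/5^2⌋ = ⌊1280/25⌋ = 51
  ⌊1280/5^3⌋ = ⌊1280/125⌋ = 10
  ⌊1280/5^4⌋ = ⌊1280/625⌋ = 2
(the next term ⌊1280/5^5⌋ = 0, terminating the sum). Summing: v_5(1280!) = 256 + 51 + 10 + 2 = 319.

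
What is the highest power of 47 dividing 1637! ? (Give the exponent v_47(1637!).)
v_47(1637!) = 34

Legendre's formula: v_p(n!) = Σ_{k ≥ 1} ⌊n / p^k⌋. For p = 47, n = 1637, the terms are:
  ⌊1637/47^1⌋ = ⌊1637/47⌋ = 34
(the next term ⌊1637/47^2⌋ = 0, terminating the sum). Summing: v_47(1637!) = 34 = 34.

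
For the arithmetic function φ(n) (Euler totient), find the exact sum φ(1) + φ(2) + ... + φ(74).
Σ_{n ≤ 74} φ(n) = 1696

Compute φ(n) for each 1 ≤ n ≤ 74: φ(1) = 1, φ(2) = 1, φ(3) = 2, φ(4) = 2, φ(5) = 4, φ(6) = 2, φ(7) = 6, φ(8) = 4, φ(9) = 6, φ(10) = 4, φ(11) = 10, φ(12) = 4, φ(13) = 12, φ(14) = 6, φ(15) = 8, φ(16) = 8, φ(17) = 16, φ(18) = 6, φ(19) = 18, φ(20) = 8, φ(21) = 12, φ(22) = 10, φ(23) = 22, φ(24) = 8, φ(25) = 20, φ(26) = 12, φ(27) = 18, φ(28) = 12, φ(29) = 28, φ(30) = 8, φ(31) = 30, φ(32) = 16, φ(33) = 20, φ(34) = 16, φ(35) = 24, φ(36) = 12, φ(37) = 36, φ(38) = 18, φ(39) = 24, φ(40) = 16, φ(41) = 40, φ(42) = 12, φ(43) = 42, φ(44) = 20, φ(45) = 24, φ(46) = 22, φ(47) = 46, φ(48) = 16, φ(49) = 42, φ(50) = 20, φ(51) = 32, φ(52) = 24, φ(53) = 52, φ(54) = 18, φ(55) = 40, φ(56) = 24, φ(57) = 36, φ(58) = 28, φ(59) = 58, φ(60) = 16, φ(61) = 60, φ(62) = 30, φ(63) = 36, φ(64) = 32, φ(65) = 48, φ(66) = 20, φ(67) = 66, φ(68) = 32, φ(69) = 44, φ(70) = 24, φ(71) = 70, φ(72) = 24, φ(73) = 72, φ(74) = 36. Summing all 74 values: 1696. (Average order: Σ_{n ≤ x} φ(n) ~ (3/π²) x². For x = 74, (3/π²)·74² ≈ 1664.50.)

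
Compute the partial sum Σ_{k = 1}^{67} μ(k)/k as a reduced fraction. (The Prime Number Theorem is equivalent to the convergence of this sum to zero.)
Σ μ(k)/k = 1690811146852662245882/1309720258513377842646515

Values of μ(k) for 1 ≤ k ≤ 67: μ(1) = 1, μ(2) = -1, μ(3) = -1, μ(5) = -1, μ(6) = 1, μ(7) = -1, μ(10) = 1, μ(11) = -1, μ(13) = -1, μ(14) = 1, μ(15) = 1, μ(17) = -1, μ(19) = -1, μ(21) = 1, μ(22) = 1, μ(23) = -1, μ(26) = 1, μ(29) = -1, μ(30) = -1, μ(31) = -1, μ(33) = 1, μ(34) = 1, μ(35) = 1, μ(37) = -1, μ(38) = 1, μ(39) = 1, μ(41) = -1, μ(42) = -1, μ(43) = -1, μ(46) = 1, μ(47) = -1, μ(51) = 1, μ(53) = -1, μ(55) = 1, μ(57) = 1, μ(58) = 1, μ(59) = -1, μ(61) = -1, μ(62) = 1, μ(65) = 1, μ(66) = -1, μ(67) = -1, with μ = 0 on non-squarefree integers. Summing μ(k)/k for k where μ(k) ≠ 0 gives 1690811146852662245882/1309720258513377842646515 ≈ 0.0013. (PNT ⟺ this sum → 0 as n → ∞.)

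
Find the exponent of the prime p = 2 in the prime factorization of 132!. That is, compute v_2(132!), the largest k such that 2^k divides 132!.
v_2(132!) = 130

Legendre's formula: v_p(n!) = Σ_{k ≥ 1} ⌊n / p^k⌋. For p = 2, n = 132, the terms are:
  ⌊132/2^1⌋ = ⌊132/2⌋ = 66
  ⌊132/2^2⌋ = ⌊132/4⌋ = 33
  ⌊132/2^3⌋ = ⌊132/8⌋ = 16
  ⌊132/2^4⌋ = ⌊132/16⌋ = 8
  ⌊132/2^5⌋ = ⌊132/32⌋ = 4
  ⌊132/2^6⌋ = ⌊132/64⌋ = 2
  ⌊132/2^7⌋ = ⌊132/128⌋ = 1
(the next term ⌊132/2^8⌋ = 0, terminating the sum). Summing: v_2(132!) = 66 + 33 + 16 + 8 + 4 + 2 + 1 = 130.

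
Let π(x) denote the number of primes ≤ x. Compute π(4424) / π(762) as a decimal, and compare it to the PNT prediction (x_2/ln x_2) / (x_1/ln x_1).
π(4424)/π(762) = 602/135 ≈ 4.4593;  PNT prediction ≈ 4.5894.

π(762) = 135 and π(4424) = 602, so π(4424)/π(762) ≈ 4.4593. The PNT-predicted ratio is (4424/ln(4424)) / (762/ln(762)) ≈ 4.5894. The two agree to within a few percent, as expected.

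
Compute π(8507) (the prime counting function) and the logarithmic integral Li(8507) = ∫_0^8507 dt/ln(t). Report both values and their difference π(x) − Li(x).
π(8507) = 1060;  Li(8507) ≈ 1082.64;  π(x) − Li(x) ≈ -22.64.

Direct count of primes ≤ 8507 gives π(8507) = 1060. Numerical evaluation of the logarithmic integral gives Li(8507) ≈ 1082.64. The difference π(x) − Li(x) ≈ -22.64 is typically negative for small/moderate x (Li(x) overestimates), though Littlewood's theorem shows this sign changes infinitely often.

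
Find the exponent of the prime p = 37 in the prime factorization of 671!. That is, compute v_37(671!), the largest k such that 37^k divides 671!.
v_37(671!) = 18

Legendre's formula: v_p(n!) = Σ_{k ≥ 1} ⌊n / p^k⌋. For p = 37, n = 671, the terms are:
  ⌊671/37^1⌋ = ⌊671/37⌋ = 18
(the next term ⌊671/37^2⌋ = 0, terminating the sum). Summing: v_37(671!) = 18 = 18.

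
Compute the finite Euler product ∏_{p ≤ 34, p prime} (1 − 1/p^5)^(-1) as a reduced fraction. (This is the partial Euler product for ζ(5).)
∏ = 1910589921595024369341325427716514697147265/1842548811291065574051999987500114856101888

The primes p ≤ 34 are [2, 3, 5, 7, 11, 13, 17, 19, 23, 29, 31]. For each prime, (1 − 1/p^5)^(-1) = p^5 / (p^5 − 1). The product is (1 − 1/2^5)^(-1), (1 − 1/3^5)^(-1), (1 − 1/5^5)^(-1), (1 − 1/7^5)^(-1), (1 − 1/11^5)^(-1), (1 − 1/13^5)^(-1), (1 − 1/17^5)^(-1), (1 − 1/19^5)^(-1), (1 − 1/23^5)^(-1), (1 − 1/29^5)^(-1), (1 − 1/31^5)^(-1) = ∏ p^5 / (p^5 − 1) = 1910589921595024369341325427716514697147265/1842548811291065574051999987500114856101888.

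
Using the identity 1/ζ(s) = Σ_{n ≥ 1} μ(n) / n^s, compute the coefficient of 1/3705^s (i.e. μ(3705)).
μ(3705) = 1

Factor n = 3705 = 3 · 5 · 13 · 19. μ(n) = 0 if any exponent ≥ 2 (not squarefree); otherwise μ(n) = (−1)^{ω(n)} where ω(n) is the number of distinct prime factors. Applying: μ(3705) = 1.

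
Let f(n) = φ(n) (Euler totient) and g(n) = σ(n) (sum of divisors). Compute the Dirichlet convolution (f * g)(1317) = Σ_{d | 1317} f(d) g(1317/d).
(φ * σ)(1317) = 5268

Divisors of 1317: [1, 3, 439, 1317]. For each d | 1317:
  d = 1: φ(1) · σ(1317/1) = 1 · 1760 = 1760
  d = 3: φ(3) · σ(1317/3) = 2 · 440 = 880
  d = 439: φ(439) · σ(1317/439) = 438 · 4 = 1752
  d = 1317: φ(1317) · σ(1317/1317) = 876 · 1 = 876
Summing: (φ * σ)(1317) = 1760 + 880 + 1752 + 876 = 5268.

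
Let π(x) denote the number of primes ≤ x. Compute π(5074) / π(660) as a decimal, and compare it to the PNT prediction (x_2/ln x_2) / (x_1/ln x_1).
π(5074)/π(660) = 677/120 ≈ 5.6417;  PNT prediction ≈ 5.8500.

π(660) = 120 and π(5074) = 677, so π(5074)/π(660) ≈ 5.6417. The PNT-predicted ratio is (5074/ln(5074)) / (660/ln(660)) ≈ 5.8500. The two agree to within a few percent, as expected.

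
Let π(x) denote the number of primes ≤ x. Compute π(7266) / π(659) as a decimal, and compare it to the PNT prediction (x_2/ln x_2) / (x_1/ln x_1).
π(7266)/π(659) = 928/120 ≈ 7.7333;  PNT prediction ≈ 8.0492.

π(659) = 120 and π(7266) = 928, so π(7266)/π(659) ≈ 7.7333. The PNT-predicted ratio is (7266/ln(7266)) / (659/ln(659)) ≈ 8.0492. The two agree to within a few percent, as expected.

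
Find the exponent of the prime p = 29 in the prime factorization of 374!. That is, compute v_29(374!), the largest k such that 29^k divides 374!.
v_29(374!) = 12

Legendre's formula: v_p(n!) = Σ_{k ≥ 1} ⌊n / p^k⌋. For p = 29, n = 374, the terms are:
  ⌊374/29^1⌋ = ⌊374/29⌋ = 12
(the next term ⌊374/29^2⌋ = 0, terminating the sum). Summing: v_29(374!) = 12 = 12.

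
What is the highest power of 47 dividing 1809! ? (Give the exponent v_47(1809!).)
v_47(1809!) = 38

Legendre's formula: v_p(n!) = Σ_{k ≥ 1} ⌊n / p^k⌋. For p = 47, n = 1809, the terms are:
  ⌊1809/47^1⌋ = ⌊1809/47⌋ = 38
(the next term ⌊1809/47^2⌋ = 0, terminating the sum). Summing: v_47(1809!) = 38 = 38.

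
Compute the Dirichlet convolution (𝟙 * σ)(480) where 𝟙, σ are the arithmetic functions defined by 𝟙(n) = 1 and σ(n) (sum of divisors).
(𝟙 * σ)(480) = 4200

Divisors of 480: [1, 2, 3, 4, 5, 6, 8, 10, 12, 15, 16, 20, 24, 30, 32, 40, 48, 60, 80, 96, 120, 160, 240, 480]. For each d | 480:
  d = 1: 𝟙(1) · σ(480/1) = 1 · 1512 = 1512
  d = 2: 𝟙(2) · σ(480/2) = 1 · 744 = 744
  d = 3: 𝟙(3) · σ(480/3) = 1 · 378 = 378
  d = 4: 𝟙(4) · σ(480/4) = 1 · 360 = 360
  d = 5: 𝟙(5) · σ(480/5) = 1 · 252 = 252
  d = 6: 𝟙(6) · σ(480/6) = 1 · 186 = 186
  d = 8: 𝟙(8) · σ(480/8) = 1 · 168 = 168
  d = 10: 𝟙(10) · σ(480/10) = 1 · 124 = 124
  d = 12: 𝟙(12) · σ(480/12) = 1 · 90 = 90
  d = 15: 𝟙(15) · σ(480/15) = 1 · 63 = 63
  d = 16: 𝟙(16) · σ(480/16) = 1 · 72 = 72
  d = 20: 𝟙(20) · σ(480/20) = 1 · 60 = 60
  d = 24: 𝟙(24) · σ(480/24) = 1 · 42 = 42
  d = 30: 𝟙(30) · σ(480/30) = 1 · 31 = 31
  d = 32: 𝟙(32) · σ(480/32) = 1 · 24 = 24
  d = 40: 𝟙(40) · σ(480/40) = 1 · 28 = 28
  d = 48: 𝟙(48) · σ(480/48) = 1 · 18 = 18
  d = 60: 𝟙(60) · σ(480/60) = 1 · 15 = 15
  d = 80: 𝟙(80) · σ(480/80) = 1 · 12 = 12
  d = 96: 𝟙(96) · σ(480/96) = 1 · 6 = 6
  d = 120: 𝟙(120) · σ(480/120) = 1 · 7 = 7
  d = 160: 𝟙(160) · σ(480/160) = 1 · 4 = 4
  d = 240: 𝟙(240) · σ(480/240) = 1 · 3 = 3
  d = 480: 𝟙(480) · σ(480/480) = 1 · 1 = 1
Summing: (𝟙 * σ)(480) = 1512 + 744 + 378 + 360 + 252 + 186 + 168 + 124 + 90 + 63 + 72 + 60 + 42 + 31 + 24 + 28 + 18 + 15 + 12 + 6 + 7 + 4 + 3 + 1 = 4200.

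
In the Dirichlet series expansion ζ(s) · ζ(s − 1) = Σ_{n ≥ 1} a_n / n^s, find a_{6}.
σ(6) = 12

In the product (Σ m^0/m^s)(Σ k / k^s) = Σ (Σ_{d | n} d) / n^s, the coefficient of 1/n^s is σ(n) = Σ_{d | n} d. For n = 6, divisors are [1, 2, 3, 6]; summing: σ(6) = 12.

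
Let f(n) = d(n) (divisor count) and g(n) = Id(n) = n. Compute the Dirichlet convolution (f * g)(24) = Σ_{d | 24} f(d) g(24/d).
(d * Id)(24) = 130

Divisors of 24: [1, 2, 3, 4, 6, 8, 12, 24]. For each d | 24:
  d = 1: d(1) · Id(24/1) = 1 · 24 = 24
  d = 2: d(2) · Id(24/2) = 2 · 12 = 24
  d = 3: d(3) · Id(24/3) = 2 · 8 = 16
  d = 4: d(4) · Id(24/4) = 3 · 6 = 18
  d = 6: d(6) · Id(24/6) = 4 · 4 = 16
  d = 8: d(8) · Id(24/8) = 4 · 3 = 12
  d = 12: d(12) · Id(24/12) = 6 · 2 = 12
  d = 24: d(24) · Id(24/24) = 8 · 1 = 8
Summing: (d * Id)(24) = 24 + 24 + 16 + 18 + 16 + 12 + 12 + 8 = 130.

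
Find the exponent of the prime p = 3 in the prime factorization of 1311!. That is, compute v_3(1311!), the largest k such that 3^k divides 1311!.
v_3(1311!) = 652

Legendre's formula: v_p(n!) = Σ_{k ≥ 1} ⌊n / p^k⌋. For p = 3, n = 1311, the terms are:
  ⌊1311/3^1⌋ = ⌊1311/3⌋ = 437
  ⌊1311/3^2⌋ = ⌊1311/9⌋ = 145
  ⌊1311/3^3⌋ = ⌊1311/27⌋ = 48
  ⌊1311/3^4⌋ = ⌊1311/81⌋ = 16
  ⌊1311/3^5⌋ = ⌊1311/243⌋ = 5
  ⌊1311/3^6⌋ = ⌊1311/729⌋ = 1
(the next term ⌊1311/3^7⌋ = 0, terminating the sum). Summing: v_3(1311!) = 437 + 145 + 48 + 16 + 5 + 1 = 652.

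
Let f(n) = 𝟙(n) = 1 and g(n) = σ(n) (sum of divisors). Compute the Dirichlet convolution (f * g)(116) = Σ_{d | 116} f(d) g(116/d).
(𝟙 * σ)(116) = 341

Divisors of 116: [1, 2, 4, 29, 58, 116]. For each d | 116:
  d = 1: 𝟙(1) · σ(116/1) = 1 · 210 = 210
  d = 2: 𝟙(2) · σ(116/2) = 1 · 90 = 90
  d = 4: 𝟙(4) · σ(116/4) = 1 · 30 = 30
  d = 29: 𝟙(29) · σ(116/29) = 1 · 7 = 7
  d = 58: 𝟙(58) · σ(116/58) = 1 · 3 = 3
  d = 116: 𝟙(116) · σ(116/116) = 1 · 1 = 1
Summing: (𝟙 * σ)(116) = 210 + 90 + 30 + 7 + 3 + 1 = 341.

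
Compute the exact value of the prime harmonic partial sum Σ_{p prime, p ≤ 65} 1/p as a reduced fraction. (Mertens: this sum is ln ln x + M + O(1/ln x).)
Σ 1/p = 201015517717077830328949/117288381359406970983270

π(65) = 18, so the primes ≤ 65 are [2, 3, 5, 7, 11, 13, 17, 19, 23, 29, 31, 37, 41, 43, 47, 53, 59, 61]. Summing 1/p over these primes: 201015517717077830328949/117288381359406970983270 ≈ 1.7139. Mertens estimate ln ln(65) + 0.2615 ≈ 1.6905.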